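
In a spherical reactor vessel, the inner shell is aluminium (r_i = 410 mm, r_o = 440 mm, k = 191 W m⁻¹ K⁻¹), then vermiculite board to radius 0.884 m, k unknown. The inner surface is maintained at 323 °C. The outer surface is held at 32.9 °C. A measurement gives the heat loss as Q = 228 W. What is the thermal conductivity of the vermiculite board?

ΣR = ΔT/Q = |323 − 32.9|/228 = 1.272 K/W
Known resistances:
  R_aluminium = (1/0.410 − 1/0.440)/(4πk) = 0.1663/(4π·191) = 6.929×10^-5 K/W
R_vermiculite board = ΣR − ΣR_known = 1.272 − 6.929×10^-5 = 1.272 K/W
(1/r₁−1/r₂)/(4πk) = 1.272 ⇒ k = 1.142/(4π·1.272) = 0.0714 W/m·K

k = 0.0714 W/m·K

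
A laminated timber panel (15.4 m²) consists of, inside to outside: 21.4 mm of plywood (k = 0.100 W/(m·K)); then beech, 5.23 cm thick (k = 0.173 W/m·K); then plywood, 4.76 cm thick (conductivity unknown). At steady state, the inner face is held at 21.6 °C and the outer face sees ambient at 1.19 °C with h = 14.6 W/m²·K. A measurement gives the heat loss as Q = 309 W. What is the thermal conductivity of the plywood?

k = 0.110 W/m·K

ΣR = ΔT/Q = |21.6 − 1.19|/309 = 0.06605 K/W
Known resistances:
  R_plywood = L/(kA) = 0.0214/(0.100·15.4) = 0.01390 K/W
  R_beech = L/(kA) = 0.0523/(0.173·15.4) = 0.01963 K/W
  R_conv,out = 1/(hA) = 1/(14.6·15.4) = 0.004448 K/W
R_plywood = ΣR − ΣR_known = 0.06605 − 0.03798 = 0.02807 K/W
L/(kA) = 0.02807 ⇒ k = 0.0476/(0.02807·15.4) = 0.110 W/m·K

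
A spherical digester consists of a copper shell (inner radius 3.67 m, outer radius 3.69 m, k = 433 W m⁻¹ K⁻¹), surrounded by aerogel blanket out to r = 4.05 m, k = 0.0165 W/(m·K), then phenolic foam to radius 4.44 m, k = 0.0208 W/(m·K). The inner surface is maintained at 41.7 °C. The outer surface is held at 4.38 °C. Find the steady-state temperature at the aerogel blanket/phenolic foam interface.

Treat each layer as a resistance in series:
  R_copper = (1/3.67 − 1/3.69)/(4πk) = 0.001477/(4π·433) = 2.714×10^-7 K/W
  R_aerogel blanket = (1/3.69 − 1/4.05)/(4πk) = 0.02409/(4π·0.0165) = 0.1162 K/W
  R_phenolic foam = (1/4.05 − 1/4.44)/(4πk) = 0.02169/(4π·0.0208) = 0.08298 K/W
ΣR = 2.714×10^-7 + 0.1162 + 0.08298 = 0.1992 K/W
Q = ΔT/ΣR = (41.7 °C − 4.38 °C)/0.1992 = 187.3 W
From the inner boundary to the aerogel blanket/phenolic foam interface, ΣR_partial = 0.1162 K/W.
T_interface = T_in − Q·ΣR_partial = 41.7 °C − (187.3)(0.1162) = 19.9 °C

T = 19.9 °C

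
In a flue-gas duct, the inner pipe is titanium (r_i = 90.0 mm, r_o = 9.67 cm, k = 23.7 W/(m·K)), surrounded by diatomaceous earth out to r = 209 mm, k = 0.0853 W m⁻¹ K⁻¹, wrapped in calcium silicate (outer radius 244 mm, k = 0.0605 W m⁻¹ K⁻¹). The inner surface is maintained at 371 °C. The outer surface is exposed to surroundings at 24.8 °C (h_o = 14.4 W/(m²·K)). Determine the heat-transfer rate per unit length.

Series thermal resistances, inner to outer:
  R'_titanium = ln(0.0967/0.0900)/(2πk) = 0.07180/(2π·23.7) = 4.822×10^-4 m·K/W
  R'_diatomaceous earth = ln(0.209/0.0967)/(2πk) = 0.7707/(2π·0.0853) = 1.438 m·K/W
  R'_calcium silicate = ln(0.244/0.209)/(2πk) = 0.1548/(2π·0.0605) = 0.4073 m·K/W
  R'_conv,out = 1/(2πr h) = 1/(2π·0.244·14.4) = 0.04530 m·K/W
ΣR = 4.822×10^-4 + 1.438 + 0.4073 + 0.04530 = 1.891 m·K/W
Q' = ΔT/ΣR = (371 °C − 24.8 °C)/1.891 = 183 W/m

Q' = 183 W/m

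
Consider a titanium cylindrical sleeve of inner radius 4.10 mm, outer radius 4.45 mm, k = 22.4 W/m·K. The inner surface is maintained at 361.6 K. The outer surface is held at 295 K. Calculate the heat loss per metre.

Q' = 1.14×10^5 W/m

Q' = 2πk·ΔT/ln(r₂/r₁) = 2π × 22.4 × 66.6 / ln(0.00445/0.00410) = 1.14×10^5 W/m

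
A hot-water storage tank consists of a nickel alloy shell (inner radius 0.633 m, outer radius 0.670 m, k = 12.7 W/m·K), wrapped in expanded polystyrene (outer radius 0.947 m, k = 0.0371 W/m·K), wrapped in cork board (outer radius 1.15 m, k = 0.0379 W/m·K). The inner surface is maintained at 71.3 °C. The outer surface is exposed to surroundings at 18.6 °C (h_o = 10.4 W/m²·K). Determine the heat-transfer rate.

Q = 39.5 W

Series thermal resistances, inner to outer:
  R_nickel alloy = (1/0.633 − 1/0.670)/(4πk) = 0.08724/(4π·12.7) = 5.467×10^-4 K/W
  R_expanded polystyrene = (1/0.670 − 1/0.947)/(4πk) = 0.4366/(4π·0.0371) = 0.9364 K/W
  R_cork board = (1/0.947 − 1/1.15)/(4πk) = 0.1864/(4π·0.0379) = 0.3914 K/W
  R_conv,out = 1/(4πr²h) = 1/(4π·1.15²·10.4) = 0.005786 K/W
ΣR = 5.467×10^-4 + 0.9364 + 0.3914 + 0.005786 = 1.334 K/W
Q = ΔT/ΣR = (71.3 °C − 18.6 °C)/1.334 = 39.5 W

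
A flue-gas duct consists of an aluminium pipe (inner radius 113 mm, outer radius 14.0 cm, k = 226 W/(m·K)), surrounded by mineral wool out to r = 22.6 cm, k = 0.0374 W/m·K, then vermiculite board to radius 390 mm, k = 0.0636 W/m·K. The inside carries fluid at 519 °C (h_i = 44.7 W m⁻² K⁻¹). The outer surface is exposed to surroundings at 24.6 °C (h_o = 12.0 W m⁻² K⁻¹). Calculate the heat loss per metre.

Treat each layer as a resistance in series:
  R'_conv,in = 1/(2πr h) = 1/(2π·0.113·44.7) = 0.03151 m·K/W
  R'_aluminium = ln(0.140/0.113)/(2πk) = 0.2143/(2π·226) = 1.509×10^-4 m·K/W
  R'_mineral wool = ln(0.226/0.140)/(2πk) = 0.4789/(2π·0.0374) = 2.038 m·K/W
  R'_vermiculite board = ln(0.390/0.226)/(2πk) = 0.5456/(2π·0.0636) = 1.365 m·K/W
  R'_conv,out = 1/(2πr h) = 1/(2π·0.390·12.0) = 0.03401 m·K/W
ΣR = 0.03151 + 1.509×10^-4 + 2.038 + 1.365 + 0.03401 = 3.469 m·K/W
Q' = ΔT/ΣR = (519 °C − 24.6 °C)/3.469 = 143 W/m

Q' = 143 W/m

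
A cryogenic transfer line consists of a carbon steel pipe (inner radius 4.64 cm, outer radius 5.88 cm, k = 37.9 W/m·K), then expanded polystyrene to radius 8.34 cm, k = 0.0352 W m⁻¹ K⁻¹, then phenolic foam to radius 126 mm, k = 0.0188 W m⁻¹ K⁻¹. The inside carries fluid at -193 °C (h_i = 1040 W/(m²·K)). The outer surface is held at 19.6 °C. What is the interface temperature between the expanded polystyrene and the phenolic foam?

T = -127 °C

Series thermal resistances, inner to outer:
  R'_conv,in = 1/(2πr h) = 1/(2π·0.0464·1040) = 0.003298 m·K/W
  R'_carbon steel = ln(0.0588/0.0464)/(2πk) = 0.2368/(2π·37.9) = 9.946×10^-4 m·K/W
  R'_expanded polystyrene = ln(0.0834/0.0588)/(2πk) = 0.3495/(2π·0.0352) = 1.580 m·K/W
  R'_phenolic foam = ln(0.126/0.0834)/(2πk) = 0.4126/(2π·0.0188) = 3.493 m·K/W
ΣR = 0.003298 + 9.946×10^-4 + 1.580 + 3.493 = 5.077 m·K/W
Q' = ΔT/ΣR = (-193 °C − 19.6 °C)/5.077 = -41.88 W/m
From the inner boundary to the expanded polystyrene/phenolic foam interface, ΣR_partial = 1.584 m·K/W.
T_interface = T_in − Q'·ΣR_partial = -193 °C − (-41.88)(1.584) = -127 °C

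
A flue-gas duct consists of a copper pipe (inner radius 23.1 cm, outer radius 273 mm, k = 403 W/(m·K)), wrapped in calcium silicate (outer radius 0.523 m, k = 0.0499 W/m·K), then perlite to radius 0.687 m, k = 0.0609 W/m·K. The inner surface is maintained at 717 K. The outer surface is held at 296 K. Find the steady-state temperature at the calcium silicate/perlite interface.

Treat each layer as a resistance in series:
  R'_copper = ln(0.273/0.231)/(2πk) = 0.1671/(2π·403) = 6.597×10^-5 m·K/W
  R'_calcium silicate = ln(0.523/0.273)/(2πk) = 0.6501/(2π·0.0499) = 2.074 m·K/W
  R'_perlite = ln(0.687/0.523)/(2πk) = 0.2728/(2π·0.0609) = 0.7128 m·K/W
ΣR = 6.597×10^-5 + 2.074 + 0.7128 = 2.787 m·K/W
Q' = ΔT/ΣR = (717 K − 296 K)/2.787 = 151.1 W/m
From the inner boundary to the calcium silicate/perlite interface, ΣR_partial = 2.074 m·K/W.
T_interface = T_in − Q'·ΣR_partial = 717 K − (151.1)(2.074) = 404 K

T = 404 K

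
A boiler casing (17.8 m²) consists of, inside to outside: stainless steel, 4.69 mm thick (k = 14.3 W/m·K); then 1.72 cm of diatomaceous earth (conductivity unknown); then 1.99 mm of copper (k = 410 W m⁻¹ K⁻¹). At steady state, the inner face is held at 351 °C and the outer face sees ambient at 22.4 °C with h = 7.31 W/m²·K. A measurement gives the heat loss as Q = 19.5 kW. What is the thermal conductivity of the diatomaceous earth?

k = 0.106 W/m·K

ΣR = ΔT/Q = |351 − 22.4|/19500 = 0.01685 K/W
Known resistances:
  R_stainless steel = L/(kA) = 0.00469/(14.3·17.8) = 1.843×10^-5 K/W
  R_copper = L/(kA) = 0.00199/(410·17.8) = 2.727×10^-7 K/W
  R_conv,out = 1/(hA) = 1/(7.31·17.8) = 0.007685 K/W
R_diatomaceous earth = ΣR − ΣR_known = 0.01685 − 0.007704 = 0.009146 K/W
L/(kA) = 0.009146 ⇒ k = 0.0172/(0.009146·17.8) = 0.106 W/m·K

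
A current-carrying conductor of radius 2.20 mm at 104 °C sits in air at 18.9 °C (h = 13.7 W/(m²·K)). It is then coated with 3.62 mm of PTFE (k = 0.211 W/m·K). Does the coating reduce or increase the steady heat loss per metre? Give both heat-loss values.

increases: 16.1 → 31.2 W/m

Critical radius for a cylinder: r_cr = k/h = 0.0154 m = 1.54 cm.
Outer radius after coating: r₂ = 0.00220 + 0.00362 = 0.00582 m.
Since r₁ < r_cr and r₂ ≤ r_cr, the coating moves toward the maximum at r_cr — heat loss rises.
Bare: R = 1/(2πr₁h) = 5.281 m·K/W; Q = 85.1/5.281 = 16.1 W/m.
Coated: R = R_cond + R_conv = 2.730 m·K/W; Q = 85.1/2.730 = 31.2 W/m.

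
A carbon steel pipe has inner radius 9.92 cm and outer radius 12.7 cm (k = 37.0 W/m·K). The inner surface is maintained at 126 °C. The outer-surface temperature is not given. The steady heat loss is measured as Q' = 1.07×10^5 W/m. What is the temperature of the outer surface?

Sum the resistances:
  R'_carbon steel = ln(0.127/0.0992)/(2πk) = 0.2470/(2π·37.0) = 0.001063 m·K/W
ΣR = 0.001063 m·K/W
ΔT = Q'·ΣR = 1.07×10^5 × 0.001063 = 113.7 K
Heat flows outward, so T_out = T_in − ΔT = 126 − 113.7 = 12.3 °C

T_out = 12.3 °C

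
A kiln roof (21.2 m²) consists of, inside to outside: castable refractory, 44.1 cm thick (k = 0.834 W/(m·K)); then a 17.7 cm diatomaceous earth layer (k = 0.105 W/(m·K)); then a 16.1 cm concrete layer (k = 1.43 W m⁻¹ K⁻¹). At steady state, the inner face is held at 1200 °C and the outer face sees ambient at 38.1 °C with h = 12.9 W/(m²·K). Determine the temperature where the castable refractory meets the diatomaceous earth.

Treat each layer as a resistance in series:
  R_castable refractory = L/(kA) = 0.441/(0.834·21.2) = 0.02494 K/W
  R_diatomaceous earth = L/(kA) = 0.177/(0.105·21.2) = 0.07951 K/W
  R_concrete = L/(kA) = 0.161/(1.43·21.2) = 0.005311 K/W
  R_conv,out = 1/(hA) = 1/(12.9·21.2) = 0.003657 K/W
ΣR = 0.02494 + 0.07951 + 0.005311 + 0.003657 = 0.1134 K/W
Q = ΔT/ΣR = (1200 °C − 38.1 °C)/0.1134 = 10250 W
From the inner boundary to the castable refractory/diatomaceous earth interface, ΣR_partial = 0.02494 K/W.
T_interface = T_in − Q·ΣR_partial = 1200 °C − (10250)(0.02494) = 944 °C

T = 944 °C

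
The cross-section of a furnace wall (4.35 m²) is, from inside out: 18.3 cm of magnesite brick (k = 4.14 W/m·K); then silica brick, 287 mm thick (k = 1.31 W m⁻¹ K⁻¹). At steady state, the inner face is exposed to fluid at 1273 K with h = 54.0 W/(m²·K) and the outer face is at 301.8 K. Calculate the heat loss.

Resistance network (inner→outer):
  R_conv,in = 1/(hA) = 1/(54.0·4.35) = 0.004257 K/W
  R_magnesite brick = L/(kA) = 0.183/(4.14·4.35) = 0.01016 K/W
  R_silica brick = L/(kA) = 0.287/(1.31·4.35) = 0.05036 K/W
ΣR = 0.004257 + 0.01016 + 0.05036 = 0.06478 K/W
Q = ΔT/ΣR = (1273 K − 301.8 K)/0.06478 = 15000 W

Q = 15.0 kW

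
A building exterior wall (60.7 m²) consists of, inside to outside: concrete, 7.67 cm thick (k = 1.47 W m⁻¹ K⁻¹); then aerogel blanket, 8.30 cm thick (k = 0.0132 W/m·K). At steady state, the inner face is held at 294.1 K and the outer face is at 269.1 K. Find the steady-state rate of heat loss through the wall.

Series thermal resistances, inner to outer:
  R_concrete = L/(kA) = 0.0767/(1.47·60.7) = 8.596×10^-4 K/W
  R_aerogel blanket = L/(kA) = 0.0830/(0.0132·60.7) = 0.1036 K/W
ΣR = 8.596×10^-4 + 0.1036 = 0.1045 K/W
Q = ΔT/ΣR = (294.1 K − 269.1 K)/0.1045 = 239 W

Q = 239 W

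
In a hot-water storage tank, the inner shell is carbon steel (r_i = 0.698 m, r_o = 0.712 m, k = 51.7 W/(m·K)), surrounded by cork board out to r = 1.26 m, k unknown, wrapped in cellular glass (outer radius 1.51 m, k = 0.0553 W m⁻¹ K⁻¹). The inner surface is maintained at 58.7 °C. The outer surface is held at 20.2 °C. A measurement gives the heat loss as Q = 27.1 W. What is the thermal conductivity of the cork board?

k = 0.0395 W/m·K

ΣR = ΔT/Q = |58.7 − 20.2|/27.1 = 1.421 K/W
Known resistances:
  R_carbon steel = (1/0.698 − 1/0.712)/(4πk) = 0.02817/(4π·51.7) = 4.336×10^-5 K/W
  R_cellular glass = (1/1.26 − 1/1.51)/(4πk) = 0.1314/(4π·0.0553) = 0.1891 K/W
R_cork board = ΣR − ΣR_known = 1.421 − 0.1891 = 1.232 K/W
(1/r₁−1/r₂)/(4πk) = 1.232 ⇒ k = 0.6108/(4π·1.232) = 0.0395 W/m·K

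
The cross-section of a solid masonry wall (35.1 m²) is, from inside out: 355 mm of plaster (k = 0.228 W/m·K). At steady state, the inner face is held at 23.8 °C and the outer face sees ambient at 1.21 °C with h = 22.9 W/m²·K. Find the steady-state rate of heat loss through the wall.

Resistance network (inner→outer):
  R_plaster = L/(kA) = 0.355/(0.228·35.1) = 0.04436 K/W
  R_conv,out = 1/(hA) = 1/(22.9·35.1) = 0.001244 K/W
ΣR = 0.04436 + 0.001244 = 0.04560 K/W
Q = ΔT/ΣR = (23.8 °C − 1.21 °C)/0.04560 = 495 W

Q = 495 W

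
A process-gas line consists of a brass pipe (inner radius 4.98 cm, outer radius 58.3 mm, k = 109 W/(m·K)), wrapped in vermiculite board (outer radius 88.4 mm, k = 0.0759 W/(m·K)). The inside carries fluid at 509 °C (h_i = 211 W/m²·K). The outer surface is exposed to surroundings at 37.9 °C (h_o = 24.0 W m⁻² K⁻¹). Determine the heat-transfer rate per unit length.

Treat each layer as a resistance in series:
  R'_conv,in = 1/(2πr h) = 1/(2π·0.0498·211) = 0.01515 m·K/W
  R'_brass = ln(0.0583/0.0498)/(2πk) = 0.1576/(2π·109) = 2.301×10^-4 m·K/W
  R'_vermiculite board = ln(0.0884/0.0583)/(2πk) = 0.4163/(2π·0.0759) = 0.8729 m·K/W
  R'_conv,out = 1/(2πr h) = 1/(2π·0.0884·24.0) = 0.07502 m·K/W
ΣR = 0.01515 + 2.301×10^-4 + 0.8729 + 0.07502 = 0.9633 m·K/W
Q' = ΔT/ΣR = (509 °C − 37.9 °C)/0.9633 = 489 W/m

Q' = 489 W/m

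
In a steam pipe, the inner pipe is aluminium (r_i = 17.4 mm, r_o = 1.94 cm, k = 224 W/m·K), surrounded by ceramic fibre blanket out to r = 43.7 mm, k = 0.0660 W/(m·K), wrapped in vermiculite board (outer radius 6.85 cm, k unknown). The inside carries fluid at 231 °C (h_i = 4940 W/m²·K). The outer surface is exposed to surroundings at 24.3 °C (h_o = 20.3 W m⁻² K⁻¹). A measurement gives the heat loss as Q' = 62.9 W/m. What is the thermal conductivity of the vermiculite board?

k = 0.0590 W/m·K

ΣR = ΔT/Q' = |231 − 24.3|/62.9 = 3.286 m·K/W
Known resistances:
  R'_conv,in = 1/(2πr h) = 1/(2π·0.0174·4940) = 0.001852 m·K/W
  R'_aluminium = ln(0.0194/0.0174)/(2πk) = 0.1088/(2π·224) = 7.731×10^-5 m·K/W
  R'_ceramic fibre blanket = ln(0.0437/0.0194)/(2πk) = 0.8121/(2π·0.0660) = 1.958 m·K/W
  R'_conv,out = 1/(2πr h) = 1/(2π·0.0685·20.3) = 0.1145 m·K/W
R_vermiculite board = ΣR − ΣR_known = 3.286 − 2.074 = 1.212 m·K/W
ln(r₂/r₁)/(2πk) = 1.212 ⇒ k = 0.4495/(2π·1.212) = 0.0590 W/m·K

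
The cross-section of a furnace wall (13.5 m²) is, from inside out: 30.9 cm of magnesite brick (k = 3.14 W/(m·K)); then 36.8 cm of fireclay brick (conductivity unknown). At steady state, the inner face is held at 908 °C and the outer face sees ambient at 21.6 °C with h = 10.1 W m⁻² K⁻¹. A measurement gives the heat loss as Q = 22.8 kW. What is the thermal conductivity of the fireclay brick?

k = 1.12 W/m·K

ΣR = ΔT/Q = |908 − 21.6|/22800 = 0.03888 K/W
Known resistances:
  R_magnesite brick = L/(kA) = 0.309/(3.14·13.5) = 0.007289 K/W
  R_conv,out = 1/(hA) = 1/(10.1·13.5) = 0.007334 K/W
R_fireclay brick = ΣR − ΣR_known = 0.03888 − 0.01462 = 0.02426 K/W
L/(kA) = 0.02426 ⇒ k = 0.368/(0.02426·13.5) = 1.12 W/m·K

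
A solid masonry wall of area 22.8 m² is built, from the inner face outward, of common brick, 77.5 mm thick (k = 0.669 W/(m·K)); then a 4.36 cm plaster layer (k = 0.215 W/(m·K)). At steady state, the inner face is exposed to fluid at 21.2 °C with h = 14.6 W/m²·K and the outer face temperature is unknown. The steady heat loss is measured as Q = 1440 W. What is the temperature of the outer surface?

Sum the resistances:
  R_conv,in = 1/(hA) = 1/(14.6·22.8) = 0.003004 K/W
  R_common brick = L/(kA) = 0.0775/(0.669·22.8) = 0.005081 K/W
  R_plaster = L/(kA) = 0.0436/(0.215·22.8) = 0.008894 K/W
ΣR = 0.01698 K/W
ΔT = Q·ΣR = 1440 × 0.01698 = 24.45 K
Heat flows outward, so T_out = T_in − ΔT = 21.2 − 24.45 = -3.25 °C

T_out = -3.25 °C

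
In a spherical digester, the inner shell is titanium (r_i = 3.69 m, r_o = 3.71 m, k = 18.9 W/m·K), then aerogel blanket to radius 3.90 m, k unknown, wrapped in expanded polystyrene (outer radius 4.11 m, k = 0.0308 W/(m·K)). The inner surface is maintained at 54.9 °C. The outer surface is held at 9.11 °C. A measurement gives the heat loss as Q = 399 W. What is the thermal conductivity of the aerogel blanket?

ΣR = ΔT/Q = |54.9 − 9.11|/399 = 0.1148 K/W
Known resistances:
  R_titanium = (1/3.69 − 1/3.71)/(4πk) = 0.001461/(4π·18.9) = 6.151×10^-6 K/W
  R_expanded polystyrene = (1/3.90 − 1/4.11)/(4πk) = 0.01310/(4π·0.0308) = 0.03385 K/W
R_aerogel blanket = ΣR − ΣR_known = 0.1148 − 0.03386 = 0.08094 K/W
(1/r₁−1/r₂)/(4πk) = 0.08094 ⇒ k = 0.01313/(4π·0.08094) = 0.0129 W/m·K

k = 0.0129 W/m·K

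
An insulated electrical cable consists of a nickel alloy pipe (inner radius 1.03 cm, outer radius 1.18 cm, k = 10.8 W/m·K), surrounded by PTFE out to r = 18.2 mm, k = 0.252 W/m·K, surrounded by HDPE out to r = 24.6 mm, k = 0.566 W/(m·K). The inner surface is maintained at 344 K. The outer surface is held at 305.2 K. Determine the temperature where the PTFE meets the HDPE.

Series thermal resistances, inner to outer:
  R'_nickel alloy = ln(0.0118/0.0103)/(2πk) = 0.1360/(2π·10.8) = 0.002004 m·K/W
  R'_PTFE = ln(0.0182/0.0118)/(2πk) = 0.4333/(2π·0.252) = 0.2737 m·K/W
  R'_HDPE = ln(0.0246/0.0182)/(2πk) = 0.3013/(2π·0.566) = 0.08473 m·K/W
ΣR = 0.002004 + 0.2737 + 0.08473 = 0.3604 m·K/W
Q' = ΔT/ΣR = (344 K − 305.2 K)/0.3604 = 107.7 W/m
From the inner boundary to the PTFE/HDPE interface, ΣR_partial = 0.2757 m·K/W.
T_interface = T_in − Q'·ΣR_partial = 344 K − (107.7)(0.2757) = 314.3 K

T = 314.3 K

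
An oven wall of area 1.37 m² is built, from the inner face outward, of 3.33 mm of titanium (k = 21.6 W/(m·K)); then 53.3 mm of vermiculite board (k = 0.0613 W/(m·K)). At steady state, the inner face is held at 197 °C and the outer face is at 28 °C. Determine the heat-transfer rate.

Q = 266 W

Series thermal resistances, inner to outer:
  R_titanium = L/(kA) = 0.00333/(21.6·1.37) = 1.125×10^-4 K/W
  R_vermiculite board = L/(kA) = 0.0533/(0.0613·1.37) = 0.6347 K/W
ΣR = 1.125×10^-4 + 0.6347 = 0.6348 K/W
Q = ΔT/ΣR = (197 °C − 28 °C)/0.6348 = 266 W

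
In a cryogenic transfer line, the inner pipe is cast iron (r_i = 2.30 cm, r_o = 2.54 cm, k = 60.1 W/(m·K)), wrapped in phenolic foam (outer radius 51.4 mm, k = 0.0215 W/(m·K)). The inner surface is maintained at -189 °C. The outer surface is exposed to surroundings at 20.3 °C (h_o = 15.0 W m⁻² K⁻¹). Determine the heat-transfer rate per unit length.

Series thermal resistances, inner to outer:
  R'_cast iron = ln(0.0254/0.0230)/(2πk) = 0.09925/(2π·60.1) = 2.628×10^-4 m·K/W
  R'_phenolic foam = ln(0.0514/0.0254)/(2πk) = 0.7049/(2π·0.0215) = 5.218 m·K/W
  R'_conv,out = 1/(2πr h) = 1/(2π·0.0514·15.0) = 0.2064 m·K/W
ΣR = 2.628×10^-4 + 5.218 + 0.2064 = 5.425 m·K/W
Q' = ΔT/ΣR = (-189 °C − 20.3 °C)/5.425 = -38.6 W/m
(Negative Q' ⇒ heat flows inward; heat gain = 38.6 W/m.)

Q' = 38.6 W/m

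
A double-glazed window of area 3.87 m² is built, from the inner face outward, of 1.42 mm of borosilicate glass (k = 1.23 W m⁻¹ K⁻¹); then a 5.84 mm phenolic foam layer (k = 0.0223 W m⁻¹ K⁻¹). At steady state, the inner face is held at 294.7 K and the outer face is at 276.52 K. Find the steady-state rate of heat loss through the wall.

Q = 267 W

Series thermal resistances, inner to outer:
  R_borosilicate glass = L/(kA) = 0.00142/(1.23·3.87) = 2.983×10^-4 K/W
  R_phenolic foam = L/(kA) = 0.00584/(0.0223·3.87) = 0.06767 K/W
ΣR = 2.983×10^-4 + 0.06767 = 0.06797 K/W
Q = ΔT/ΣR = (294.7 K − 276.52 K)/0.06797 = 267 W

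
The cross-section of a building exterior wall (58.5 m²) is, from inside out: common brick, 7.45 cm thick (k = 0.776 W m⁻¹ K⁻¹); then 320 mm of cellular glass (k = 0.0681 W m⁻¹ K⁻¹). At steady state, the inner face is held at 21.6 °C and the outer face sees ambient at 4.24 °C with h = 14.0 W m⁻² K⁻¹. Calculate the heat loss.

Series thermal resistances, inner to outer:
  R_common brick = L/(kA) = 0.0745/(0.776·58.5) = 0.001641 K/W
  R_cellular glass = L/(kA) = 0.320/(0.0681·58.5) = 0.08032 K/W
  R_conv,out = 1/(hA) = 1/(14.0·58.5) = 0.001221 K/W
ΣR = 0.001641 + 0.08032 + 0.001221 = 0.08318 K/W
Q = ΔT/ΣR = (21.6 °C − 4.24 °C)/0.08318 = 209 W

Q = 209 W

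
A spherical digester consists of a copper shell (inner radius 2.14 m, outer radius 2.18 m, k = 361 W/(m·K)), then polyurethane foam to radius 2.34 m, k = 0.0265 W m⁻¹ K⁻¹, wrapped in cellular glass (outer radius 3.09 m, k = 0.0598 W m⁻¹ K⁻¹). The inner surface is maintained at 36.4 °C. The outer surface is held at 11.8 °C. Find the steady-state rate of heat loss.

Q = 106 W

Treat each layer as a resistance in series:
  R_copper = (1/2.14 − 1/2.18)/(4πk) = 0.008574/(4π·361) = 1.890×10^-6 K/W
  R_polyurethane foam = (1/2.18 − 1/2.34)/(4πk) = 0.03137/(4π·0.0265) = 0.09419 K/W
  R_cellular glass = (1/2.34 − 1/3.09)/(4πk) = 0.1037/(4π·0.0598) = 0.1380 K/W
ΣR = 1.890×10^-6 + 0.09419 + 0.1380 = 0.2322 K/W
Q = ΔT/ΣR = (36.4 °C − 11.8 °C)/0.2322 = 106 W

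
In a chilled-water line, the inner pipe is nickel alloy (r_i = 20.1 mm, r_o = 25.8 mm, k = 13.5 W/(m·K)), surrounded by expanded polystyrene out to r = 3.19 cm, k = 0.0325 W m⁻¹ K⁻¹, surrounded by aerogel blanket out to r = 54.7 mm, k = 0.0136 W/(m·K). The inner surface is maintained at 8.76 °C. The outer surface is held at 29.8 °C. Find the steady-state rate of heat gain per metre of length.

Q' = 2.86 W/m

Series thermal resistances, inner to outer:
  R'_nickel alloy = ln(0.0258/0.0201)/(2πk) = 0.2497/(2π·13.5) = 0.002943 m·K/W
  R'_expanded polystyrene = ln(0.0319/0.0258)/(2πk) = 0.2122/(2π·0.0325) = 1.039 m·K/W
  R'_aerogel blanket = ln(0.0547/0.0319)/(2πk) = 0.5393/(2π·0.0136) = 6.311 m·K/W
ΣR = 0.002943 + 1.039 + 6.311 = 7.353 m·K/W
Q' = ΔT/ΣR = (8.76 °C − 29.8 °C)/7.353 = -2.86 W/m
(Negative Q' ⇒ heat flows inward; heat gain = 2.86 W/m.)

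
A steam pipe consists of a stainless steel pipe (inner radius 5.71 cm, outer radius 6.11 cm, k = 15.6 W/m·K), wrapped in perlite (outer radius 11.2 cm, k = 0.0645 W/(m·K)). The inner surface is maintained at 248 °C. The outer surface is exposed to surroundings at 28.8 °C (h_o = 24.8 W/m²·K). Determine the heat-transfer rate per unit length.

Resistance network (inner→outer):
  R'_stainless steel = ln(0.0611/0.0571)/(2πk) = 0.06771/(2π·15.6) = 6.908×10^-4 m·K/W
  R'_perlite = ln(0.112/0.0611)/(2πk) = 0.6060/(2π·0.0645) = 1.495 m·K/W
  R'_conv,out = 1/(2πr h) = 1/(2π·0.112·24.8) = 0.05730 m·K/W
ΣR = 6.908×10^-4 + 1.495 + 0.05730 = 1.553 m·K/W
Q' = ΔT/ΣR = (248 °C − 28.8 °C)/1.553 = 141 W/m

Q' = 141 W/m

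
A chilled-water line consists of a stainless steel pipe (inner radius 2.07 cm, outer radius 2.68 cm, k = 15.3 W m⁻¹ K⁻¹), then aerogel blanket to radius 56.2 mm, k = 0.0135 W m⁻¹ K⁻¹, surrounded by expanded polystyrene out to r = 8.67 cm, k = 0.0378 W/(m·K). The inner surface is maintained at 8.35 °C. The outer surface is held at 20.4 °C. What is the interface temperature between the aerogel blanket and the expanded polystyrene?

T = 18.3 °C

Series thermal resistances, inner to outer:
  R'_stainless steel = ln(0.0268/0.0207)/(2πk) = 0.2583/(2π·15.3) = 0.002687 m·K/W
  R'_aerogel blanket = ln(0.0562/0.0268)/(2πk) = 0.7405/(2π·0.0135) = 8.730 m·K/W
  R'_expanded polystyrene = ln(0.0867/0.0562)/(2πk) = 0.4335/(2π·0.0378) = 1.825 m·K/W
ΣR = 0.002687 + 8.730 + 1.825 = 10.56 m·K/W
Q' = ΔT/ΣR = (8.35 °C − 20.4 °C)/10.56 = -1.141 W/m
From the inner boundary to the aerogel blanket/expanded polystyrene interface, ΣR_partial = 8.733 m·K/W.
T_interface = T_in − Q'·ΣR_partial = 8.35 °C − (-1.141)(8.733) = 18.3 °C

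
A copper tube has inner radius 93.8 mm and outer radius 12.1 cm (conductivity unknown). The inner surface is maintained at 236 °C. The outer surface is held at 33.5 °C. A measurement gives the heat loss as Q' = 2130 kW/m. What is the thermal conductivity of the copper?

ΣR = ΔT/Q' = |236 − 33.5|/2.13×10^6 = 9.507×10^-5 m·K/W
ln(r₂/r₁)/(2πk) = 9.507×10^-5 ⇒ k = 0.2546/(2π·9.507×10^-5) = 426 W/m·K

k = 426 W/m·K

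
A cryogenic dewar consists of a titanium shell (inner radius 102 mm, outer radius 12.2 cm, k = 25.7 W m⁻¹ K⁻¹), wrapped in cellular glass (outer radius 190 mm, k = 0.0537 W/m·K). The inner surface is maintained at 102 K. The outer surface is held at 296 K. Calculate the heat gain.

Q = 44.6 W

Series thermal resistances, inner to outer:
  R_titanium = (1/0.102 − 1/0.122)/(4πk) = 1.607/(4π·25.7) = 0.004977 K/W
  R_cellular glass = (1/0.122 − 1/0.190)/(4πk) = 2.934/(4π·0.0537) = 4.347 K/W
ΣR = 0.004977 + 4.347 = 4.352 K/W
Q = ΔT/ΣR = (102 K − 296 K)/4.352 = -44.6 W
(Negative Q ⇒ heat flows inward; heat gain = 44.6 W.)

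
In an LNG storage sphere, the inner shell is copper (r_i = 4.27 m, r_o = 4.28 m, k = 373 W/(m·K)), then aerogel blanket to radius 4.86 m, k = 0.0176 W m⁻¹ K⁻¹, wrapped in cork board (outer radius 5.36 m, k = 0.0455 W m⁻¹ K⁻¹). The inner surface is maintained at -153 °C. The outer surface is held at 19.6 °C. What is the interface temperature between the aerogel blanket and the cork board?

Treat each layer as a resistance in series:
  R_copper = (1/4.27 − 1/4.28)/(4πk) = 5.472×10^-4/(4π·373) = 1.167×10^-7 K/W
  R_aerogel blanket = (1/4.28 − 1/4.86)/(4πk) = 0.02788/(4π·0.0176) = 0.1261 K/W
  R_cork board = (1/4.86 − 1/5.36)/(4πk) = 0.01919/(4π·0.0455) = 0.03357 K/W
ΣR = 1.167×10^-7 + 0.1261 + 0.03357 = 0.1597 K/W
Q = ΔT/ΣR = (-153 °C − 19.6 °C)/0.1597 = -1081 W
From the inner boundary to the aerogel blanket/cork board interface, ΣR_partial = 0.1261 K/W.
T_interface = T_in − Q·ΣR_partial = -153 °C − (-1081)(0.1261) = -16.7 °C

T = -16.7 °C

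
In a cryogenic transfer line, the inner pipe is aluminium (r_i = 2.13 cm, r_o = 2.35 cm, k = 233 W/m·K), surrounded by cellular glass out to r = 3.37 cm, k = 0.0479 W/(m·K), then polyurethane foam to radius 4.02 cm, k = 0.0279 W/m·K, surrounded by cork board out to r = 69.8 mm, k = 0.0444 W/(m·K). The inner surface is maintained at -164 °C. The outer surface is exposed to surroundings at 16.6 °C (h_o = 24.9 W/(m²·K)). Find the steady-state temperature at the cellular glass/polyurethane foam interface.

Treat each layer as a resistance in series:
  R'_aluminium = ln(0.0235/0.0213)/(2πk) = 0.09829/(2π·233) = 6.714×10^-5 m·K/W
  R'_cellular glass = ln(0.0337/0.0235)/(2πk) = 0.3605/(2π·0.0479) = 1.198 m·K/W
  R'_polyurethane foam = ln(0.0402/0.0337)/(2πk) = 0.1764/(2π·0.0279) = 1.006 m·K/W
  R'_cork board = ln(0.0698/0.0402)/(2πk) = 0.5518/(2π·0.0444) = 1.978 m·K/W
  R'_conv,out = 1/(2πr h) = 1/(2π·0.0698·24.9) = 0.09157 m·K/W
ΣR = 6.714×10^-5 + 1.198 + 1.006 + 1.978 + 0.09157 = 4.274 m·K/W
Q' = ΔT/ΣR = (-164 °C − 16.6 °C)/4.274 = -42.26 W/m
From the inner boundary to the cellular glass/polyurethane foam interface, ΣR_partial = 1.198 m·K/W.
T_interface = T_in − Q'·ΣR_partial = -164 °C − (-42.26)(1.198) = -113 °C

T = -113 °C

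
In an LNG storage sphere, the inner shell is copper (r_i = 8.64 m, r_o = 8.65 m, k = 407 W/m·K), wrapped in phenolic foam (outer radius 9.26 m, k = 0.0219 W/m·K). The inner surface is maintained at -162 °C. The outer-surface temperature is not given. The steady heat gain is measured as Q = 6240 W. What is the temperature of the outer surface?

T_out = 10.7 °C

Series resistances:
  R_copper = (1/8.64 − 1/8.65)/(4πk) = 1.338×10^-4/(4π·407) = 2.616×10^-8 K/W
  R_phenolic foam = (1/8.65 − 1/9.26)/(4πk) = 0.007616/(4π·0.0219) = 0.02767 K/W
ΣR = 0.02767 K/W
ΔT = Q·ΣR = 6240 × 0.02767 = 172.7 K
Heat flows inward, so T_out = T_in + ΔT = -162 + 172.7 = 10.7 °C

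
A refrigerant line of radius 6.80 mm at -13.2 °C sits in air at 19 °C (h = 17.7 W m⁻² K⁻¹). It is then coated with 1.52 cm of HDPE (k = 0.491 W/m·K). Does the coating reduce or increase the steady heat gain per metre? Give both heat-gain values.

increases: 24.4 → 40.8 W/m

Critical radius for a cylinder: r_cr = k/h = 0.0277 m = 2.77 cm.
Outer radius after coating: r₂ = 0.00680 + 0.0152 = 0.02200 m.
Since r₁ < r_cr and r₂ ≤ r_cr, the coating moves toward the maximum at r_cr — heat gain rises.
Bare: R = 1/(2πr₁h) = 1.322 m·K/W; Q = 32.2/1.322 = 24.4 W/m.
Coated: R = R_cond + R_conv = 0.7893 m·K/W; Q = 32.2/0.7893 = 40.8 W/m.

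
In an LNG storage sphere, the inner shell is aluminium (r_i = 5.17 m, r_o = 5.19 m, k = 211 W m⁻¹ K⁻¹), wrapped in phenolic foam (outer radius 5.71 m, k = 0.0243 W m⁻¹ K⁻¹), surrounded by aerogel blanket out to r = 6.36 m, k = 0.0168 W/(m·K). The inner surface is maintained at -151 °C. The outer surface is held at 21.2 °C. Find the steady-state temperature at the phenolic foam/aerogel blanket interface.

T = -81.4 °C

Resistance network (inner→outer):
  R_aluminium = (1/5.17 − 1/5.19)/(4πk) = 7.454×10^-4/(4π·211) = 2.811×10^-7 K/W
  R_phenolic foam = (1/5.19 − 1/5.71)/(4πk) = 0.01755/(4π·0.0243) = 0.05746 K/W
  R_aerogel blanket = (1/5.71 − 1/6.36)/(4πk) = 0.01790/(4π·0.0168) = 0.08478 K/W
ΣR = 2.811×10^-7 + 0.05746 + 0.08478 = 0.1422 K/W
Q = ΔT/ΣR = (-151 °C − 21.2 °C)/0.1422 = -1211 W
From the inner boundary to the phenolic foam/aerogel blanket interface, ΣR_partial = 0.05746 K/W.
T_interface = T_in − Q·ΣR_partial = -151 °C − (-1211)(0.05746) = -81.4 °C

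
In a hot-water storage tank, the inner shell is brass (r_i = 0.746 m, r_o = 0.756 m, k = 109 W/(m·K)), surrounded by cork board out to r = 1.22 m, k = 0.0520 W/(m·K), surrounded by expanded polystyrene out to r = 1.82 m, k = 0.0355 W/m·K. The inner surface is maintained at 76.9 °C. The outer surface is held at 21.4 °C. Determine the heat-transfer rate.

Q = 40.3 W

Treat each layer as a resistance in series:
  R_brass = (1/0.746 − 1/0.756)/(4πk) = 0.01773/(4π·109) = 1.295×10^-5 K/W
  R_cork board = (1/0.756 − 1/1.22)/(4πk) = 0.5031/(4π·0.0520) = 0.7699 K/W
  R_expanded polystyrene = (1/1.22 − 1/1.82)/(4πk) = 0.2702/(4π·0.0355) = 0.6057 K/W
ΣR = 1.295×10^-5 + 0.7699 + 0.6057 = 1.376 K/W
Q = ΔT/ΣR = (76.9 °C − 21.4 °C)/1.376 = 40.3 W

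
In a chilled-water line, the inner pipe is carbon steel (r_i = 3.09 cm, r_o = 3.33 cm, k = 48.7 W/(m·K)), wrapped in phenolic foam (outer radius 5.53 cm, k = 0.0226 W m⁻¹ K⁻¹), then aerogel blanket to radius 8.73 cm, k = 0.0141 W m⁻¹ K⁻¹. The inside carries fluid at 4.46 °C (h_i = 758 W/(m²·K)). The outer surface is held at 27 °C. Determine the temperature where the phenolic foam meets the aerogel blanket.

T = 13.7 °C

Series thermal resistances, inner to outer:
  R'_conv,in = 1/(2πr h) = 1/(2π·0.0309·758) = 0.006795 m·K/W
  R'_carbon steel = ln(0.0333/0.0309)/(2πk) = 0.07480/(2π·48.7) = 2.445×10^-4 m·K/W
  R'_phenolic foam = ln(0.0553/0.0333)/(2πk) = 0.5072/(2π·0.0226) = 3.572 m·K/W
  R'_aerogel blanket = ln(0.0873/0.0553)/(2πk) = 0.4566/(2π·0.0141) = 5.154 m·K/W
ΣR = 0.006795 + 2.445×10^-4 + 3.572 + 5.154 = 8.733 m·K/W
Q' = ΔT/ΣR = (4.46 °C − 27 °C)/8.733 = -2.581 W/m
From the inner boundary to the phenolic foam/aerogel blanket interface, ΣR_partial = 3.579 m·K/W.
T_interface = T_in − Q'·ΣR_partial = 4.46 °C − (-2.581)(3.579) = 13.7 °C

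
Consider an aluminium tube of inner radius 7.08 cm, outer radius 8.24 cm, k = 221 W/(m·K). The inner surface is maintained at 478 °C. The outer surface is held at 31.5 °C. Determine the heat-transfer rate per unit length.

Q' = 2πk·ΔT/ln(r₂/r₁) = 2π × 221 × 446.5 / ln(0.0824/0.0708) = 4.09×10^6 W/m

Q' = 4090 kW/m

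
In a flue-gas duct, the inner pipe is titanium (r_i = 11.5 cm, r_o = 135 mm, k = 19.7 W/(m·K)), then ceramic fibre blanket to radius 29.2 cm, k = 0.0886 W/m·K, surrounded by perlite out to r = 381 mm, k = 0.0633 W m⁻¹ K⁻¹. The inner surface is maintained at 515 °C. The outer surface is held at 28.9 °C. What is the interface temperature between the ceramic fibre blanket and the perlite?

T = 187 °C

Resistance network (inner→outer):
  R'_titanium = ln(0.135/0.115)/(2πk) = 0.1603/(2π·19.7) = 0.001295 m·K/W
  R'_ceramic fibre blanket = ln(0.292/0.135)/(2πk) = 0.7715/(2π·0.0886) = 1.386 m·K/W
  R'_perlite = ln(0.381/0.292)/(2πk) = 0.2660/(2π·0.0633) = 0.6689 m·K/W
ΣR = 0.001295 + 1.386 + 0.6689 = 2.056 m·K/W
Q' = ΔT/ΣR = (515 °C − 28.9 °C)/2.056 = 236.4 W/m
From the inner boundary to the ceramic fibre blanket/perlite interface, ΣR_partial = 1.387 m·K/W.
T_interface = T_in − Q'·ΣR_partial = 515 °C − (236.4)(1.387) = 187 °C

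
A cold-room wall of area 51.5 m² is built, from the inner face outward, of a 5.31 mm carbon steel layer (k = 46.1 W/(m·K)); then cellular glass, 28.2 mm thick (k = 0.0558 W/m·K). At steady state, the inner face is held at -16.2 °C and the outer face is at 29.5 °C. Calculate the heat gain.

Resistance network (inner→outer):
  R_carbon steel = L/(kA) = 0.00531/(46.1·51.5) = 2.237×10^-6 K/W
  R_cellular glass = L/(kA) = 0.0282/(0.0558·51.5) = 0.009813 K/W
ΣR = 2.237×10^-6 + 0.009813 = 0.009815 K/W
Q = ΔT/ΣR = (-16.2 °C − 29.5 °C)/0.009815 = -4660 W
(Negative Q ⇒ heat flows inward; heat gain = 4660 W.)

Q = 4.66 kW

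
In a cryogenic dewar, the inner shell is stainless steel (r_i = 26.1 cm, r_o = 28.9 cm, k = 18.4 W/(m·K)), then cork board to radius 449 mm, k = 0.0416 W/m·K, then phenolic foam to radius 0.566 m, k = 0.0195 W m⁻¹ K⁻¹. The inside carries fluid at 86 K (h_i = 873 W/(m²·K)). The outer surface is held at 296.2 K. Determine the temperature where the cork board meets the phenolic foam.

T = 203.1 K

Treat each layer as a resistance in series:
  R_conv,in = 1/(4πr²h) = 1/(4π·0.261²·873) = 0.001338 K/W
  R_stainless steel = (1/0.261 − 1/0.289)/(4πk) = 0.3712/(4π·18.4) = 0.001605 K/W
  R_cork board = (1/0.289 − 1/0.449)/(4πk) = 1.233/(4π·0.0416) = 2.359 K/W
  R_phenolic foam = (1/0.449 − 1/0.566)/(4πk) = 0.4604/(4π·0.0195) = 1.879 K/W
ΣR = 0.001338 + 0.001605 + 2.359 + 1.879 = 4.241 K/W
Q = ΔT/ΣR = (86 K − 296.2 K)/4.241 = -49.56 W
From the inner boundary to the cork board/phenolic foam interface, ΣR_partial = 2.362 K/W.
T_interface = T_in − Q·ΣR_partial = 86 K − (-49.56)(2.362) = 203.1 K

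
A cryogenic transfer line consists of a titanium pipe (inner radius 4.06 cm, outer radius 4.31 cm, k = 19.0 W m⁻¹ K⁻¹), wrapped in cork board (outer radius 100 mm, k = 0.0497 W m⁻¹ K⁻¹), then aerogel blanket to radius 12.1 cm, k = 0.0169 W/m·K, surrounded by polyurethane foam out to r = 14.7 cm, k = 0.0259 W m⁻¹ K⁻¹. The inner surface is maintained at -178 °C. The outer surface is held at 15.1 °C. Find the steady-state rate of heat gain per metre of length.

Q' = 34.0 W/m

Treat each layer as a resistance in series:
  R'_titanium = ln(0.0431/0.0406)/(2πk) = 0.05975/(2π·19.0) = 5.005×10^-4 m·K/W
  R'_cork board = ln(0.100/0.0431)/(2πk) = 0.8416/(2π·0.0497) = 2.695 m·K/W
  R'_aerogel blanket = ln(0.121/0.100)/(2πk) = 0.1906/(2π·0.0169) = 1.795 m·K/W
  R'_polyurethane foam = ln(0.147/0.121)/(2πk) = 0.1946/(2π·0.0259) = 1.196 m·K/W
ΣR = 5.005×10^-4 + 2.695 + 1.795 + 1.196 = 5.687 m·K/W
Q' = ΔT/ΣR = (-178 °C − 15.1 °C)/5.687 = -34.0 W/m
(Negative Q' ⇒ heat flows inward; heat gain = 34.0 W/m.)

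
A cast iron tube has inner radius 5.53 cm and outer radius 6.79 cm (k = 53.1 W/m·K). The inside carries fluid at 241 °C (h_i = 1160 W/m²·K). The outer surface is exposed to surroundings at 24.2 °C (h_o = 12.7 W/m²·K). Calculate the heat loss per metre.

Treat each layer as a resistance in series:
  R'_conv,in = 1/(2πr h) = 1/(2π·0.0553·1160) = 0.002481 m·K/W
  R'_cast iron = ln(0.0679/0.0553)/(2πk) = 0.2053/(2π·53.1) = 6.152×10^-4 m·K/W
  R'_conv,out = 1/(2πr h) = 1/(2π·0.0679·12.7) = 0.1846 m·K/W
ΣR = 0.002481 + 6.152×10^-4 + 0.1846 = 0.1877 m·K/W
Q' = ΔT/ΣR = (241 °C − 24.2 °C)/0.1877 = 1160 W/m

Q' = 1160 W/m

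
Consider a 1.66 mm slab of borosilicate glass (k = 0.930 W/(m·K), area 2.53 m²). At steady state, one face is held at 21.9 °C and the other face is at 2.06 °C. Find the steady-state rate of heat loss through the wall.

Q = kA·ΔT/L = 0.930 × 2.53 × |21.9 °C − 2.06 °C| / 0.00166 = 28100 W

Q = 28.1 kW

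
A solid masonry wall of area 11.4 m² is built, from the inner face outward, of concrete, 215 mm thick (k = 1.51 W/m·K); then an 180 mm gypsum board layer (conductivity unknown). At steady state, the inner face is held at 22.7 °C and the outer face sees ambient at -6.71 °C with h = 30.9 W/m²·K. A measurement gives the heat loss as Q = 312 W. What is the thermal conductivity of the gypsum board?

ΣR = ΔT/Q = |22.7 − -6.71|/312 = 0.09426 K/W
Known resistances:
  R_concrete = L/(kA) = 0.215/(1.51·11.4) = 0.01249 K/W
  R_conv,out = 1/(hA) = 1/(30.9·11.4) = 0.002839 K/W
R_gypsum board = ΣR − ΣR_known = 0.09426 − 0.01533 = 0.07893 K/W
L/(kA) = 0.07893 ⇒ k = 0.180/(0.07893·11.4) = 0.200 W/m·K

k = 0.200 W/m·K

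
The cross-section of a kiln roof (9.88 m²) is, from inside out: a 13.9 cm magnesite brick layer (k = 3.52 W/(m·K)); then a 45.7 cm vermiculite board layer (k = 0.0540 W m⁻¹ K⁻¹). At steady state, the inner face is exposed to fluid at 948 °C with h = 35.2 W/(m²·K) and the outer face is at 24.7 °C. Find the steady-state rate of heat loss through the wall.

Series thermal resistances, inner to outer:
  R_conv,in = 1/(hA) = 1/(35.2·9.88) = 0.002875 K/W
  R_magnesite brick = L/(kA) = 0.139/(3.52·9.88) = 0.003997 K/W
  R_vermiculite board = L/(kA) = 0.457/(0.0540·9.88) = 0.8566 K/W
ΣR = 0.002875 + 0.003997 + 0.8566 = 0.8635 K/W
Q = ΔT/ΣR = (948 °C − 24.7 °C)/0.8635 = 1070 W

Q = 1070 W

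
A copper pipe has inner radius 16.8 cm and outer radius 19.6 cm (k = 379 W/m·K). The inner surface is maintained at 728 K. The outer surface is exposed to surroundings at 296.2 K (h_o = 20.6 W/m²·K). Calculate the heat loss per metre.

Resistance network (inner→outer):
  R'_copper = ln(0.196/0.168)/(2πk) = 0.1542/(2π·379) = 6.473×10^-5 m·K/W
  R'_conv,out = 1/(2πr h) = 1/(2π·0.196·20.6) = 0.03942 m·K/W
ΣR = 6.473×10^-5 + 0.03942 = 0.03948 m·K/W
Q' = ΔT/ΣR = (728 K − 296.2 K)/0.03948 = 10900 W/m

Q' = 10.9 kW/m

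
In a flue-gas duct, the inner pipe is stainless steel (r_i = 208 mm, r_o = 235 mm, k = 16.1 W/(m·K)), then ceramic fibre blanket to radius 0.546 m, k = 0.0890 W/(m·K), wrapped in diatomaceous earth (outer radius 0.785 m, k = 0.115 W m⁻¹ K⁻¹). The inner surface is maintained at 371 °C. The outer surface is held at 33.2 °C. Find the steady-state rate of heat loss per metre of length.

Treat each layer as a resistance in series:
  R'_stainless steel = ln(0.235/0.208)/(2πk) = 0.1220/(2π·16.1) = 0.001206 m·K/W
  R'_ceramic fibre blanket = ln(0.546/0.235)/(2πk) = 0.8430/(2π·0.0890) = 1.508 m·K/W
  R'_diatomaceous earth = ln(0.785/0.546)/(2πk) = 0.3631/(2π·0.115) = 0.5025 m·K/W
ΣR = 0.001206 + 1.508 + 0.5025 = 2.012 m·K/W
Q' = ΔT/ΣR = (371 °C − 33.2 °C)/2.012 = 168 W/m

Q' = 168 W/m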